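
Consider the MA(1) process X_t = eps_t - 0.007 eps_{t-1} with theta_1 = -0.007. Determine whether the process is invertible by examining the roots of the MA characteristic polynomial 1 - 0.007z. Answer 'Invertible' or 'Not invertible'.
\text{Invertible}

The MA(q) characteristic polynomial is P(z) = 1 - 0.007z.
Invertibility requires all roots to lie outside the unit circle, i.e. |z| > 1 for every root.
This is linear in z: 1 + (-0.007) z = 0  =>  z = -1/(-0.007) = 142.857143,  |z| = 142.857143.
Moduli of all roots: 142.8571.
All moduli strictly greater than 1? Yes.
Verdict: Invertible.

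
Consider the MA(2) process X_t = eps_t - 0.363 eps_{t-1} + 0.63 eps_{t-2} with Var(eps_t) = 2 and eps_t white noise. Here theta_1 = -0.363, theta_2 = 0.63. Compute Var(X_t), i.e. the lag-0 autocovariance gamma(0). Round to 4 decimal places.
\gamma(0) = 3.0573

For an MA(q) process X_t = eps_t + sum_i theta_i eps_{t-i} with
Var(eps_t) = sigma^2, the variance is
  gamma(0) = sigma^2 * (1 + sum_i theta_i^2).
  sum_i theta_i^2 = (-0.363)^2 + (0.63)^2 = 0.131769 + 0.3969 = 0.528669.
  gamma(0) = 2 * (1 + 0.528669) = 2 * 1.528669 = 3.057338, which rounds to 3.0573.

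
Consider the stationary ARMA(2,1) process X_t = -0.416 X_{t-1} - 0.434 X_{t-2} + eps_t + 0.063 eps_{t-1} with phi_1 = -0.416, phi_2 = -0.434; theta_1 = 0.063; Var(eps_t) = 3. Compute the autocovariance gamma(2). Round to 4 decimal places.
\gamma(2) = -1.2781

Multiply the model equation by X_{t-k} and take expectations. With theta_0 = psi_0 = 1 and psi_j the MA(infinity) weights, this gives
  gamma(k) - sum_i phi_i gamma(k-i) = c_k,
  c_k = sigma^2 * sum_{j=k..q} theta_j psi_{j-k}   (c_k = 0 for k > q),
using gamma(-m) = gamma(m).
psi-weights needed (psi_j = theta_j + sum_i phi_i psi_{j-i}):
  psi_1 = theta_1 + phi_1 = 0.063 + (-0.416) = -0.353
Right-hand sides:
  c_0 = sigma^2 (1 + theta_1 psi_1) = 3 * (1 + (0.063)(-0.353)) = 3 * 0.977761 = 2.933283
  c_1 = sigma^2 theta_1 = 3 * (0.063) = 0.189
  c_2 = 0
Equations for k = 0, 1, 2 (AR order 2, c_2 = 0):
  (E0) gamma(0) = phi_1 gamma(1) + phi_2 gamma(2) + c_0
  (E1) gamma(1) = phi_1 gamma(0) + phi_2 gamma(1) + c_1
  (E2) gamma(2) = phi_1 gamma(1) + phi_2 gamma(0)
From (E1): gamma(1) = A gamma(0) + B with
  A = phi_1 / (1 - phi_2) = -0.416 / 1.434 = -0.290098,   B = c_1 / (1 - phi_2) = 0.189 / 1.434 = 0.131799.
Insert (E2) into (E0): gamma(0) (1 - phi_2^2) = phi_1 (1 + phi_2) gamma(1) + c_0.
  phi_1 (1 + phi_2) = (-0.416)(0.566) = -0.235456,   1 - phi_2^2 = 0.811644.
Replace gamma(1) by A gamma(0) + B and collect gamma(0):
  gamma(0) [0.811644 - (-0.235456)(-0.290098)] = (-0.235456)(0.131799) + 2.933283
  gamma(0) * 0.743339 = 2.90225
  gamma(0) = 2.90225 / 0.743339 = 3.904344.
  gamma(1) = A gamma(0) + B = (-0.290098)(3.904344) + (0.131799) = -1.000842.
  gamma(2) = phi_1 gamma(1) + phi_2 gamma(0) = (-0.416)(-1.000842) + (-0.434)(3.904344) = -1.278135.
Therefore gamma(2) = -1.2781 (to 4 decimal places).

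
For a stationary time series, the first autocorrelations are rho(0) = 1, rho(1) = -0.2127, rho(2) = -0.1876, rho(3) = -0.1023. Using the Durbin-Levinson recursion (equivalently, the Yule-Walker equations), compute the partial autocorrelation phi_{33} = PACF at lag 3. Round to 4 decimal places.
\phi_{33} = -0.2270

The PACF at lag k is phi_{kk}, the last component of the solution
to the Yule-Walker system G_k phi = r_k where
  (G_k)_{ij} = rho(|i - j|), (r_k)_i = rho(i), i,j = 1..k.
Equivalently, Durbin-Levinson gives phi_{kk} iteratively:
  phi_{11} = rho(1)
  phi_{kk} = [rho(k) - sum_{j=1..k-1} phi_{k-1,j} rho(k-j)]
            / [1 - sum_{j=1..k-1} phi_{k-1,j} rho(j)],
  phi_{k,j} = phi_{k-1,j} - phi_{kk} phi_{k-1,k-j},  j = 1..k-1.
Step k = 1:
  phi_11 = rho(1) = -0.2127.
Step k = 2:
  phi_22 = [rho(2) - phi_11 rho(1)] / [1 - phi_11 rho(1)] = [-0.1876 - (-0.2127)(-0.2127)] / [1 - (-0.2127)(-0.2127)]
         = -0.23284129 / 0.95475871 = -0.243874.
  Update: phi_21 = phi_11 - phi_22 phi_11 = -0.2127 - (-0.243874)(-0.2127) = -0.264572.
Step k = 3:
  phi_33 = [rho(3) - phi_21 rho(2) - phi_22 rho(1)] / [1 - phi_21 rho(1) - phi_22 rho(2)]
    numerator   = -0.1023 - (-0.264572)(-0.1876) - (-0.243874)(-0.2127) = -0.20380583
    denominator = 1 - (-0.264572)(-0.2127) - (-0.243874)(-0.1876) = 0.89797466
  phi_33 = -0.20380583 / 0.89797466 = -0.227.
Therefore phi_{33} = -0.2270.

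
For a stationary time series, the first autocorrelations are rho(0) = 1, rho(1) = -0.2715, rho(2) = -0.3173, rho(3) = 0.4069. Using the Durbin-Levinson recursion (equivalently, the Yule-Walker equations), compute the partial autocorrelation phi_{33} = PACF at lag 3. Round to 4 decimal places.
\phi_{33} = 0.2230

The PACF at lag k is phi_{kk}, the last component of the solution
to the Yule-Walker system G_k phi = r_k where
  (G_k)_{ij} = rho(|i - j|), (r_k)_i = rho(i), i,j = 1..k.
Equivalently, Durbin-Levinson gives phi_{kk} iteratively:
  phi_{11} = rho(1)
  phi_{kk} = [rho(k) - sum_{j=1..k-1} phi_{k-1,j} rho(k-j)]
            / [1 - sum_{j=1..k-1} phi_{k-1,j} rho(j)],
  phi_{k,j} = phi_{k-1,j} - phi_{kk} phi_{k-1,k-j},  j = 1..k-1.
Step k = 1:
  phi_11 = rho(1) = -0.2715.
Step k = 2:
  phi_22 = [rho(2) - phi_11 rho(1)] / [1 - phi_11 rho(1)] = [-0.3173 - (-0.2715)(-0.2715)] / [1 - (-0.2715)(-0.2715)]
         = -0.39101225 / 0.92628775 = -0.422128.
  Update: phi_21 = phi_11 - phi_22 phi_11 = -0.2715 - (-0.422128)(-0.2715) = -0.386108.
Step k = 3:
  phi_33 = [rho(3) - phi_21 rho(2) - phi_22 rho(1)] / [1 - phi_21 rho(1) - phi_22 rho(2)]
    numerator   = 0.4069 - (-0.386108)(-0.3173) - (-0.422128)(-0.2715) = 0.16978016
    denominator = 1 - (-0.386108)(-0.2715) - (-0.422128)(-0.3173) = 0.76123042
  phi_33 = 0.16978016 / 0.76123042 = 0.223.
Therefore phi_{33} = 0.2230.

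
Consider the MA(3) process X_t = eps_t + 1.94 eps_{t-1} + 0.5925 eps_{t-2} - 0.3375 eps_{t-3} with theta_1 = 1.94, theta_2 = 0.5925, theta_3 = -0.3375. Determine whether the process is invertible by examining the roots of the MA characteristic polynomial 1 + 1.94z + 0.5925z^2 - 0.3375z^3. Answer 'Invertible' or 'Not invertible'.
\text{Not invertible}

The MA(q) characteristic polynomial is P(z) = 1 + 1.94z + 0.5925z^2 - 0.3375z^3.
Invertibility requires all roots to lie outside the unit circle, i.e. |z| > 1 for every root.
Degree 3: look for a simple real root z0 first, then factor out (1 - z/z0) and solve the remaining quadratic.
Testing z0 = -0.8: P(-0.8) = 1 + (1.94)(-0.8) + (0.5925)(-0.8)^2 + (-0.3375)(-0.8)^3
  = 1 + (-1.552) + (0.3792) + (0.1728) = 0.  So z_0 = -0.8 is a root, |z_0| = 0.8.
Divide out the factor (1 + 1.25 z) = (1 - z/z0) (since 1/z0 = -1.25):
  P(z) = (1 + 1.25 z)(1 + (0.69) z + (-0.27) z^2)
  [check: z-coef 0.69 - (-1.25) = 1.94; z^2-coef -0.27 - (-1.25)(0.69) = 0.5925; z^3-coef -(-1.25)(-0.27) = -0.3375.]
Remaining roots from the quadratic factor 1 + (0.69) z + (-0.27) z^2:
  Set 1 + (0.69) z + (-0.27) z^2 = 0, i.e. a z^2 + b z + c = 0 with a = -0.27, b = 0.69, c = 1.
  Discriminant D = b^2 - 4ac = (0.69)^2 - 4*(-0.27)*1 = 0.4761 - (-1.08) = 1.5561.
  D >= 0, so the roots are real: z = (-b +/- sqrt(D)) / (2a) = (-0.69 +/- 1.247437) / (-0.54).
    z_1 = (-0.69 + 1.247437) / (-0.54) = -1.0323,   |z_1| = 1.0323.
    z_2 = (-0.69 - 1.247437) / (-0.54) = 3.5878,   |z_2| = 3.5878.
Moduli of all roots: 0.8000, 1.0323, 3.5878.
All moduli strictly greater than 1? No.
Verdict: Not invertible.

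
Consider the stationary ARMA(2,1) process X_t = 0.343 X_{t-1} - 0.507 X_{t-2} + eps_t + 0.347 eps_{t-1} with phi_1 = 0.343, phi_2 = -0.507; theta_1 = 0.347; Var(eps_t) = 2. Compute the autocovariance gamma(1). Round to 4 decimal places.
\gamma(1) = 1.2866

Multiply the model equation by X_{t-k} and take expectations. With theta_0 = psi_0 = 1 and psi_j the MA(infinity) weights, this gives
  gamma(k) - sum_i phi_i gamma(k-i) = c_k,
  c_k = sigma^2 * sum_{j=k..q} theta_j psi_{j-k}   (c_k = 0 for k > q),
using gamma(-m) = gamma(m).
psi-weights needed (psi_j = theta_j + sum_i phi_i psi_{j-i}):
  psi_1 = theta_1 + phi_1 = 0.347 + (0.343) = 0.69
Right-hand sides:
  c_0 = sigma^2 (1 + theta_1 psi_1) = 2 * (1 + (0.347)(0.69)) = 2 * 1.23943 = 2.47886
  c_1 = sigma^2 theta_1 = 2 * (0.347) = 0.694
  c_2 = 0
Equations for k = 0, 1, 2 (AR order 2, c_2 = 0):
  (E0) gamma(0) = phi_1 gamma(1) + phi_2 gamma(2) + c_0
  (E1) gamma(1) = phi_1 gamma(0) + phi_2 gamma(1) + c_1
  (E2) gamma(2) = phi_1 gamma(1) + phi_2 gamma(0)
From (E1): gamma(1) = A gamma(0) + B with
  A = phi_1 / (1 - phi_2) = 0.343 / 1.507 = 0.227605,   B = c_1 / (1 - phi_2) = 0.694 / 1.507 = 0.460518.
Insert (E2) into (E0): gamma(0) (1 - phi_2^2) = phi_1 (1 + phi_2) gamma(1) + c_0.
  phi_1 (1 + phi_2) = (0.343)(0.493) = 0.169099,   1 - phi_2^2 = 0.742951.
Replace gamma(1) by A gamma(0) + B and collect gamma(0):
  gamma(0) [0.742951 - (0.169099)(0.227605)] = (0.169099)(0.460518) + 2.47886
  gamma(0) * 0.704463 = 2.556733
  gamma(0) = 2.556733 / 0.704463 = 3.629335.
  gamma(1) = A gamma(0) + B = (0.227605)(3.629335) + (0.460518) = 1.286571.
Therefore gamma(1) = 1.2866 (to 4 decimal places).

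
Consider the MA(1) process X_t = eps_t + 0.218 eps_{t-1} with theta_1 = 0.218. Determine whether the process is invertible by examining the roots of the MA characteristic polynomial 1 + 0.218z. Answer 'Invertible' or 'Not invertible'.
\text{Invertible}

The MA(q) characteristic polynomial is P(z) = 1 + 0.218z.
Invertibility requires all roots to lie outside the unit circle, i.e. |z| > 1 for every root.
This is linear in z: 1 + (0.218) z = 0  =>  z = -1/(0.218) = -4.587156,  |z| = 4.587156.
Moduli of all roots: 4.5872.
All moduli strictly greater than 1? Yes.
Verdict: Invertible.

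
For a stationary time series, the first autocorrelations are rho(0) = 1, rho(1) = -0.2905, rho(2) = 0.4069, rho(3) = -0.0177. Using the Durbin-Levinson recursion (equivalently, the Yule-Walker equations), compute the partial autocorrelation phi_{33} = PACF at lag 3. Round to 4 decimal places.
\phi_{33} = 0.2010

The PACF at lag k is phi_{kk}, the last component of the solution
to the Yule-Walker system G_k phi = r_k where
  (G_k)_{ij} = rho(|i - j|), (r_k)_i = rho(i), i,j = 1..k.
Equivalently, Durbin-Levinson gives phi_{kk} iteratively:
  phi_{11} = rho(1)
  phi_{kk} = [rho(k) - sum_{j=1..k-1} phi_{k-1,j} rho(k-j)]
            / [1 - sum_{j=1..k-1} phi_{k-1,j} rho(j)],
  phi_{k,j} = phi_{k-1,j} - phi_{kk} phi_{k-1,k-j},  j = 1..k-1.
Step k = 1:
  phi_11 = rho(1) = -0.2905.
Step k = 2:
  phi_22 = [rho(2) - phi_11 rho(1)] / [1 - phi_11 rho(1)] = [0.4069 - (-0.2905)(-0.2905)] / [1 - (-0.2905)(-0.2905)]
         = 0.32250975 / 0.91560975 = 0.352235.
  Update: phi_21 = phi_11 - phi_22 phi_11 = -0.2905 - (0.352235)(-0.2905) = -0.188176.
Step k = 3:
  phi_33 = [rho(3) - phi_21 rho(2) - phi_22 rho(1)] / [1 - phi_21 rho(1) - phi_22 rho(2)]
    numerator   = -0.0177 - (-0.188176)(0.4069) - (0.352235)(-0.2905) = 0.16119296
    denominator = 1 - (-0.188176)(-0.2905) - (0.352235)(0.4069) = 0.80201055
  phi_33 = 0.16119296 / 0.80201055 = 0.201.
Therefore phi_{33} = 0.2010.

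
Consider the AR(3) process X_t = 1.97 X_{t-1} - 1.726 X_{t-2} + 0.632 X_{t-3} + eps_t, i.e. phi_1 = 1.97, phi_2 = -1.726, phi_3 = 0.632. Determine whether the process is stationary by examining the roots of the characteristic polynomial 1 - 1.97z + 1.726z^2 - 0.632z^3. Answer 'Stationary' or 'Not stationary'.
\text{Stationary}

The AR(p) characteristic polynomial is P(z) = 1 - 1.97z + 1.726z^2 - 0.632z^3.
Stationarity requires all roots to lie outside the unit circle, i.e. |z| > 1 for every root.
Degree 3: look for a simple real root z0 first, then factor out (1 - z/z0) and solve the remaining quadratic.
Testing z0 = 1.25: P(1.25) = 1 + (-1.97)(1.25) + (1.726)(1.25)^2 + (-0.632)(1.25)^3
  = 1 + (-2.4625) + (2.696875) + (-1.234375) = 0.  So z_0 = 1.25 is a root, |z_0| = 1.25.
Divide out the factor (1 - 0.8 z) = (1 - z/z0) (since 1/z0 = 0.8):
  P(z) = (1 - 0.8 z)(1 + (-1.17) z + (0.79) z^2)
  [check: z-coef -1.17 - (0.8) = -1.97; z^2-coef 0.79 - (0.8)(-1.17) = 1.726; z^3-coef -(0.8)(0.79) = -0.632.]
Remaining roots from the quadratic factor 1 + (-1.17) z + (0.79) z^2:
  Set 1 + (-1.17) z + (0.79) z^2 = 0, i.e. a z^2 + b z + c = 0 with a = 0.79, b = -1.17, c = 1.
  Discriminant D = b^2 - 4ac = (-1.17)^2 - 4*(0.79)*1 = 1.3689 - (3.16) = -1.7911.
  D < 0, so the roots are the complex-conjugate pair z = (-b +/- i sqrt(-D)) / (2a) = 0.7405 +/- 0.847i.
  For a conjugate pair |z|^2 = z * conj(z) = (product of roots) = c/a = 1/(0.79) = 1.265823, so |z| = sqrt(1.265823) = 1.1251 for both roots.
Moduli of all roots: 1.2500, 1.1251, 1.1251.
All moduli strictly greater than 1? Yes.
Verdict: Stationary.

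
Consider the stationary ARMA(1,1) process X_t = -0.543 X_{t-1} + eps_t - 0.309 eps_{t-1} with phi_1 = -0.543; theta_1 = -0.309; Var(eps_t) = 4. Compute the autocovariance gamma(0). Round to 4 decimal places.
\gamma(0) = 8.1177

Multiply the model equation by X_{t-k} and take expectations. With theta_0 = psi_0 = 1 and psi_j the MA(infinity) weights, this gives
  gamma(k) - sum_i phi_i gamma(k-i) = c_k,
  c_k = sigma^2 * sum_{j=k..q} theta_j psi_{j-k}   (c_k = 0 for k > q),
using gamma(-m) = gamma(m).
psi-weights needed (psi_j = theta_j + sum_i phi_i psi_{j-i}):
  psi_1 = theta_1 + phi_1 = -0.309 + (-0.543) = -0.852
Right-hand sides:
  c_0 = sigma^2 (1 + theta_1 psi_1) = 4 * (1 + (-0.309)(-0.852)) = 4 * 1.263268 = 5.053072
  c_1 = sigma^2 theta_1 = 4 * (-0.309) = -1.236
  c_2 = 0
Equations for k = 0 and k = 1 (AR order 1):
  gamma(0) = phi_1 gamma(1) + c_0
  gamma(1) = phi_1 gamma(0) + c_1
Substituting the second into the first: gamma(0) (1 - phi_1^2) = c_0 + phi_1 c_1, so
  gamma(0) = (c_0 + phi_1 c_1) / (1 - phi_1^2) = (5.053072 + (-0.543)(-1.236)) / (1 - (-0.543)^2) = 5.72422 / 0.705151 = 8.117722.
Therefore gamma(0) = 8.1177 (to 4 decimal places).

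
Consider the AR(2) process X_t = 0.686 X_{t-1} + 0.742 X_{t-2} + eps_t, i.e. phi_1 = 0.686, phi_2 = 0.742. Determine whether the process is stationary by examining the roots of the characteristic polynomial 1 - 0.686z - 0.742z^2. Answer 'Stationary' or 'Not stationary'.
\text{Not stationary}

The AR(p) characteristic polynomial is P(z) = 1 - 0.686z - 0.742z^2.
Stationarity requires all roots to lie outside the unit circle, i.e. |z| > 1 for every root.
Set 1 + (-0.686) z + (-0.742) z^2 = 0, i.e. a z^2 + b z + c = 0 with a = -0.742, b = -0.686, c = 1.
Discriminant D = b^2 - 4ac = (-0.686)^2 - 4*(-0.742)*1 = 0.470596 - (-2.968) = 3.438596.
D >= 0, so the roots are real: z = (-b +/- sqrt(D)) / (2a) = (0.686 +/- 1.854345) / (-1.484).
  z_1 = (0.686 + 1.854345) / (-1.484) = -1.7118,   |z_1| = 1.7118.
  z_2 = (0.686 - 1.854345) / (-1.484) = 0.7873,   |z_2| = 0.7873.
Moduli of all roots: 1.7118, 0.7873.
All moduli strictly greater than 1? No.
Verdict: Not stationary.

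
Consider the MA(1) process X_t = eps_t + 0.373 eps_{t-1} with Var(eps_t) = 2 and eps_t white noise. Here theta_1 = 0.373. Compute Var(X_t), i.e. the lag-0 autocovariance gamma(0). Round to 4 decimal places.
\gamma(0) = 2.2783

For an MA(q) process X_t = eps_t + sum_i theta_i eps_{t-i} with
Var(eps_t) = sigma^2, the variance is
  gamma(0) = sigma^2 * (1 + sum_i theta_i^2).
  sum_i theta_i^2 = (0.373)^2 = 0.139129.
  gamma(0) = 2 * (1 + 0.139129) = 2 * 1.139129 = 2.278258, which rounds to 2.2783.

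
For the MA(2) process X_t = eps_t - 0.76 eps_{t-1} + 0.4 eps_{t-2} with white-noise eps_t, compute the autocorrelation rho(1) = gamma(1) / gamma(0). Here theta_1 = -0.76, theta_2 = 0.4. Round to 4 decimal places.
\rho(1) = -0.6123

For an MA(q) process with theta_0 = 1, the autocovariance is
  gamma(k) = sigma^2 * sum_{i=0..q-k} theta_i * theta_{i+k},
and rho(k) = gamma(k) / gamma(0). Sigma^2 cancels.
  numerator   = (1)*(-0.76) + (-0.76)*(0.4) = -1.064.
  denominator = (1)^2 + (-0.76)^2 + (0.4)^2 = 1.7376.
  rho(1) = -1.064 / 1.7376 = -0.6123.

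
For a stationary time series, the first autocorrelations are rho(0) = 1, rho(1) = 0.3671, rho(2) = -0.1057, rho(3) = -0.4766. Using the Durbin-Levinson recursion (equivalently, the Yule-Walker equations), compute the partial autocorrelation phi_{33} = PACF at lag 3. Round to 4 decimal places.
\phi_{33} = -0.4070

The PACF at lag k is phi_{kk}, the last component of the solution
to the Yule-Walker system G_k phi = r_k where
  (G_k)_{ij} = rho(|i - j|), (r_k)_i = rho(i), i,j = 1..k.
Equivalently, Durbin-Levinson gives phi_{kk} iteratively:
  phi_{11} = rho(1)
  phi_{kk} = [rho(k) - sum_{j=1..k-1} phi_{k-1,j} rho(k-j)]
            / [1 - sum_{j=1..k-1} phi_{k-1,j} rho(j)],
  phi_{k,j} = phi_{k-1,j} - phi_{kk} phi_{k-1,k-j},  j = 1..k-1.
Step k = 1:
  phi_11 = rho(1) = 0.3671.
Step k = 2:
  phi_22 = [rho(2) - phi_11 rho(1)] / [1 - phi_11 rho(1)] = [-0.1057 - (0.3671)(0.3671)] / [1 - (0.3671)(0.3671)]
         = -0.24046241 / 0.86523759 = -0.277915.
  Update: phi_21 = phi_11 - phi_22 phi_11 = 0.3671 - (-0.277915)(0.3671) = 0.469123.
Step k = 3:
  phi_33 = [rho(3) - phi_21 rho(2) - phi_22 rho(1)] / [1 - phi_21 rho(1) - phi_22 rho(2)]
    numerator   = -0.4766 - (0.469123)(-0.1057) - (-0.277915)(0.3671) = -0.32499119
    denominator = 1 - (0.469123)(0.3671) - (-0.277915)(-0.1057) = 0.79840951
  phi_33 = -0.32499119 / 0.79840951 = -0.407.
Therefore phi_{33} = -0.4070.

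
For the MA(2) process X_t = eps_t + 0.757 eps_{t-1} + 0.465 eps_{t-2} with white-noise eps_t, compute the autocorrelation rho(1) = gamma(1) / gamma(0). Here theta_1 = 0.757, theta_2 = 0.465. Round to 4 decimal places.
\rho(1) = 0.6198

For an MA(q) process with theta_0 = 1, the autocovariance is
  gamma(k) = sigma^2 * sum_{i=0..q-k} theta_i * theta_{i+k},
and rho(k) = gamma(k) / gamma(0). Sigma^2 cancels.
  numerator   = (1)*(0.757) + (0.757)*(0.465) = 1.109005.
  denominator = (1)^2 + (0.757)^2 + (0.465)^2 = 1.789274.
  rho(1) = 1.109005 / 1.789274 = 0.6198.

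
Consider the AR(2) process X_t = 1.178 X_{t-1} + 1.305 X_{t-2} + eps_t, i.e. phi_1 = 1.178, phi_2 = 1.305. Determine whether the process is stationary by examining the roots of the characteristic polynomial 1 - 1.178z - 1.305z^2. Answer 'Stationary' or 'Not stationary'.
\text{Not stationary}

The AR(p) characteristic polynomial is P(z) = 1 - 1.178z - 1.305z^2.
Stationarity requires all roots to lie outside the unit circle, i.e. |z| > 1 for every root.
Set 1 + (-1.178) z + (-1.305) z^2 = 0, i.e. a z^2 + b z + c = 0 with a = -1.305, b = -1.178, c = 1.
Discriminant D = b^2 - 4ac = (-1.178)^2 - 4*(-1.305)*1 = 1.387684 - (-5.22) = 6.607684.
D >= 0, so the roots are real: z = (-b +/- sqrt(D)) / (2a) = (1.178 +/- 2.570542) / (-2.61).
  z_1 = (1.178 + 2.570542) / (-2.61) = -1.4362,   |z_1| = 1.4362.
  z_2 = (1.178 - 2.570542) / (-2.61) = 0.5335,   |z_2| = 0.5335.
Moduli of all roots: 1.4362, 0.5335.
All moduli strictly greater than 1? No.
Verdict: Not stationary.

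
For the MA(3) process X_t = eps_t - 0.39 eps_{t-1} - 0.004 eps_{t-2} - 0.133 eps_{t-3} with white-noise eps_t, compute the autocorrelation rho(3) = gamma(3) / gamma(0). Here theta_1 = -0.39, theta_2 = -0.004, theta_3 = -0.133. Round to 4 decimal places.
\rho(3) = -0.1137

For an MA(q) process with theta_0 = 1, the autocovariance is
  gamma(k) = sigma^2 * sum_{i=0..q-k} theta_i * theta_{i+k},
and rho(k) = gamma(k) / gamma(0). Sigma^2 cancels.
  numerator   = (1)*(-0.133) = -0.133.
  denominator = (1)^2 + (-0.39)^2 + (-0.004)^2 + (-0.133)^2 = 1.169805.
  rho(3) = -0.133 / 1.169805 = -0.1137.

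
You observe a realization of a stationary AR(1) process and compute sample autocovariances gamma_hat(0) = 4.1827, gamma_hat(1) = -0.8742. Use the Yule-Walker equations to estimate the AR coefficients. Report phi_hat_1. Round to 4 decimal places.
\hat\phi_{1} = -0.2090

The Yule-Walker equations for an AR(p) process read, in matrix form,
  Gamma_p phi = r_p,   with   (Gamma_p)_{ij} = gamma(|i - j|),
                       (r_p)_i = gamma(i),   i,j = 1..p.
Substitute the sample gammas (Toeplitz matrix and right-hand side of size 1):
  Gamma_p = [[4.1827]]
  r_p     = [-0.8742]
With p = 1 this is the single equation gamma(0) phi_1 = gamma(1):
  phi_hat_1 = gamma(1) / gamma(0) = -0.8742 / 4.1827 = -0.2090.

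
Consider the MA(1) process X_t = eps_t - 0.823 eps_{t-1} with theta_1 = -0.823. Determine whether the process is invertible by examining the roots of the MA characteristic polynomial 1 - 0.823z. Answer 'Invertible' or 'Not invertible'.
\text{Invertible}

The MA(q) characteristic polynomial is P(z) = 1 - 0.823z.
Invertibility requires all roots to lie outside the unit circle, i.e. |z| > 1 for every root.
This is linear in z: 1 + (-0.823) z = 0  =>  z = -1/(-0.823) = 1.215067,  |z| = 1.215067.
Moduli of all roots: 1.2151.
All moduli strictly greater than 1? Yes.
Verdict: Invertible.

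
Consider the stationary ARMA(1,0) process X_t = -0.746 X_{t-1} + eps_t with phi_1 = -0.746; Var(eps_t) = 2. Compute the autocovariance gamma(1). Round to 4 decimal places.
\gamma(1) = -3.3643

Multiply the model equation by X_{t-k} and take expectations. With theta_0 = psi_0 = 1 and psi_j the MA(infinity) weights, this gives
  gamma(k) - sum_i phi_i gamma(k-i) = c_k,
  c_k = sigma^2 * sum_{j=k..q} theta_j psi_{j-k}   (c_k = 0 for k > q),
using gamma(-m) = gamma(m).
Pure AR (q = 0): c_0 = sigma^2 = 2, c_k = 0 for k >= 1.
Equations for k = 0 and k = 1 (AR order 1):
  gamma(0) = phi_1 gamma(1) + c_0
  gamma(1) = phi_1 gamma(0) + c_1
Substituting the second into the first: gamma(0) (1 - phi_1^2) = c_0 + phi_1 c_1, so
  gamma(0) = c_0 / (1 - phi_1^2) = 2 / (1 - (-0.746)^2) = 2 / 0.443484 = 4.509746.
  gamma(1) = phi_1 gamma(0) = (-0.746)(4.509746) = -3.36427.
Therefore gamma(1) = -3.3643 (to 4 decimal places).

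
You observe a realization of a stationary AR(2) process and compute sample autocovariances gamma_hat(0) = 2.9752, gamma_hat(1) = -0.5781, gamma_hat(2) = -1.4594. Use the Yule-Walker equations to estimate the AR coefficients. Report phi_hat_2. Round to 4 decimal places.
\hat\phi_{2} = -0.5490

The Yule-Walker equations for an AR(p) process read, in matrix form,
  Gamma_p phi = r_p,   with   (Gamma_p)_{ij} = gamma(|i - j|),
                       (r_p)_i = gamma(i),   i,j = 1..p.
Substitute the sample gammas (Toeplitz matrix and right-hand side of size 2):
  Gamma_p = [[2.9752, -0.5781], [-0.5781, 2.9752]]
  r_p     = [-0.5781, -1.4594]
Written out:
  2.9752 phi_1 - 0.5781 phi_2 = -0.5781
  -0.5781 phi_1 + 2.9752 phi_2 = -1.4594
Solve by Cramer's rule:
  det = gamma(0)^2 - gamma(1)^2 = (2.9752)^2 - (-0.5781)^2 = 8.85181504 - 0.33419961 = 8.51761543
  phi_hat_1 = [gamma(1) gamma(0) - gamma(1) gamma(2)] / det = [(-0.5781)(2.9752) - (-0.5781)(-1.4594)] / 8.51761543 = -2.56364226 / 8.51761543 = -0.301
  phi_hat_2 = [gamma(0) gamma(2) - gamma(1)^2] / det = [(2.9752)(-1.4594) - (-0.5781)^2] / 8.51761543 = -4.67620649 / 8.51761543 = -0.549
So phi_hat = [-0.3010, -0.5490].
Therefore phi_hat_2 = -0.5490.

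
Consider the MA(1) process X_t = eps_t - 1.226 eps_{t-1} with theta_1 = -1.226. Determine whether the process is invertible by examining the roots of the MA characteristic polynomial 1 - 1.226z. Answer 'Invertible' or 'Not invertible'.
\text{Not invertible}

The MA(q) characteristic polynomial is P(z) = 1 - 1.226z.
Invertibility requires all roots to lie outside the unit circle, i.e. |z| > 1 for every root.
This is linear in z: 1 + (-1.226) z = 0  =>  z = -1/(-1.226) = 0.815661,  |z| = 0.815661.
Moduli of all roots: 0.8157.
All moduli strictly greater than 1? No.
Verdict: Not invertible.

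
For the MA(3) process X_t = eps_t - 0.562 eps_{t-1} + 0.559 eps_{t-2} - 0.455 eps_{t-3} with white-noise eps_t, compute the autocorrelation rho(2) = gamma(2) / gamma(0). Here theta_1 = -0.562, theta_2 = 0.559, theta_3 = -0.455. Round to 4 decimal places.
\rho(2) = 0.4439

For an MA(q) process with theta_0 = 1, the autocovariance is
  gamma(k) = sigma^2 * sum_{i=0..q-k} theta_i * theta_{i+k},
and rho(k) = gamma(k) / gamma(0). Sigma^2 cancels.
  numerator   = (1)*(0.559) + (-0.562)*(-0.455) = 0.81471.
  denominator = (1)^2 + (-0.562)^2 + (0.559)^2 + (-0.455)^2 = 1.83535.
  rho(2) = 0.81471 / 1.83535 = 0.4439.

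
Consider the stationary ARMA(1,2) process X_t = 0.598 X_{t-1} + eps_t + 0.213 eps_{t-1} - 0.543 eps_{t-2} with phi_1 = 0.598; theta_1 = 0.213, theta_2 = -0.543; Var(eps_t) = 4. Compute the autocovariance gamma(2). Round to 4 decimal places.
\gamma(2) = -0.3371

Multiply the model equation by X_{t-k} and take expectations. With theta_0 = psi_0 = 1 and psi_j the MA(infinity) weights, this gives
  gamma(k) - sum_i phi_i gamma(k-i) = c_k,
  c_k = sigma^2 * sum_{j=k..q} theta_j psi_{j-k}   (c_k = 0 for k > q),
using gamma(-m) = gamma(m).
psi-weights needed (psi_j = theta_j + sum_i phi_i psi_{j-i}):
  psi_1 = theta_1 + phi_1 = 0.213 + (0.598) = 0.811
  psi_2 = theta_2 + phi_1 psi_1 = -0.543 + (0.598)(0.811) = -0.058022
Right-hand sides:
  c_0 = sigma^2 (1 + theta_1 psi_1 + theta_2 psi_2) = 4 * (1 + (0.213)(0.811) + (-0.543)(-0.058022)) = 4 * 1.204249 = 4.816996
  c_1 = sigma^2 (theta_1 + theta_2 psi_1) = 4 * (0.213 + (-0.543)(0.811)) = -0.909492
  c_2 = sigma^2 theta_2 = 4 * (-0.543) = -2.172
Equations for k = 0 and k = 1 (AR order 1):
  gamma(0) = phi_1 gamma(1) + c_0
  gamma(1) = phi_1 gamma(0) + c_1
Substituting the second into the first: gamma(0) (1 - phi_1^2) = c_0 + phi_1 c_1, so
  gamma(0) = (c_0 + phi_1 c_1) / (1 - phi_1^2) = (4.816996 + (0.598)(-0.909492)) / (1 - (0.598)^2) = 4.27312 / 0.642396 = 6.651846.
  gamma(1) = phi_1 gamma(0) + c_1 = (0.598)(6.651846) + (-0.909492) = 3.068312.
For k = 2: gamma(2) = phi_1 gamma(1) + c_2
  = (0.598)(3.068312) + (-2.172) = -0.337149.
Therefore gamma(2) = -0.3371 (to 4 decimal places).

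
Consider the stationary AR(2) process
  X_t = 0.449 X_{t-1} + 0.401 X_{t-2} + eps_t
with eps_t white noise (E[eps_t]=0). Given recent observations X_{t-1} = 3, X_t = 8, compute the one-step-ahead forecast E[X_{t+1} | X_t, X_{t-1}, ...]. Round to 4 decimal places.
E[X_{t+1} \mid \mathcal F_t] = 4.7950

For an AR(p) model X_t = c + sum_i phi_i X_{t-i} + eps_t, the
one-step-ahead conditional mean is
  E[X_{t+1} | X_t, ...] = c + sum_i phi_i X_{t+1-i}.
Substitute known values:
  E[X_{t+1} | ...] = (0.449) * (8) + (0.401) * (3)
                   = 4.7950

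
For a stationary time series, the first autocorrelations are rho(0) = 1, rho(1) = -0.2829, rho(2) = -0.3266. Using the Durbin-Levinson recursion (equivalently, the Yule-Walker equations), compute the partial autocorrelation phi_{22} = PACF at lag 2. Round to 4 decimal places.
\phi_{22} = -0.4420

The PACF at lag k is phi_{kk}, the last component of the solution
to the Yule-Walker system G_k phi = r_k where
  (G_k)_{ij} = rho(|i - j|), (r_k)_i = rho(i), i,j = 1..k.
Equivalently, Durbin-Levinson gives phi_{kk} iteratively:
  phi_{11} = rho(1)
  phi_{kk} = [rho(k) - sum_{j=1..k-1} phi_{k-1,j} rho(k-j)]
            / [1 - sum_{j=1..k-1} phi_{k-1,j} rho(j)],
  phi_{k,j} = phi_{k-1,j} - phi_{kk} phi_{k-1,k-j},  j = 1..k-1.
Step k = 1:
  phi_11 = rho(1) = -0.2829.
Step k = 2:
  phi_22 = [rho(2) - phi_11 rho(1)] / [1 - phi_11 rho(1)] = [-0.3266 - (-0.2829)(-0.2829)] / [1 - (-0.2829)(-0.2829)]
         = -0.40663241 / 0.91996759 = -0.442.
Therefore phi_{22} = -0.4420.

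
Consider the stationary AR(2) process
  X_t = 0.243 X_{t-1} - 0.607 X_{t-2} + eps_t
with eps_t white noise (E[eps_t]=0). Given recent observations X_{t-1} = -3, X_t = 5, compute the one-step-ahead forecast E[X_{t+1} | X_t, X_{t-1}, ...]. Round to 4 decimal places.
E[X_{t+1} \mid \mathcal F_t] = 3.0360

For an AR(p) model X_t = c + sum_i phi_i X_{t-i} + eps_t, the
one-step-ahead conditional mean is
  E[X_{t+1} | X_t, ...] = c + sum_i phi_i X_{t+1-i}.
Substitute known values:
  E[X_{t+1} | ...] = (0.243) * (5) + (-0.607) * (-3)
                   = 3.0360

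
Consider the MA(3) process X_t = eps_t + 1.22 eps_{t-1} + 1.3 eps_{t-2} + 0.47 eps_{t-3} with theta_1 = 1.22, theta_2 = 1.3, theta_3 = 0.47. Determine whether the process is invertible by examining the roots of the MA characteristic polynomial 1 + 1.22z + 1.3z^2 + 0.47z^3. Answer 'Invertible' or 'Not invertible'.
\text{Invertible}

The MA(q) characteristic polynomial is P(z) = 1 + 1.22z + 1.3z^2 + 0.47z^3.
Invertibility requires all roots to lie outside the unit circle, i.e. |z| > 1 for every root.
Degree 3: look for a simple real root z0 first, then factor out (1 - z/z0) and solve the remaining quadratic.
Testing z0 = -2: P(-2) = 1 + (1.22)(-2) + (1.3)(-2)^2 + (0.47)(-2)^3
  = 1 + (-2.44) + (5.2) + (-3.76) = 0.  So z_0 = -2 is a root, |z_0| = 2.
Divide out the factor (1 + 0.5 z) = (1 - z/z0) (since 1/z0 = -0.5):
  P(z) = (1 + 0.5 z)(1 + (0.72) z + (0.94) z^2)
  [check: z-coef 0.72 - (-0.5) = 1.22; z^2-coef 0.94 - (-0.5)(0.72) = 1.3; z^3-coef -(-0.5)(0.94) = 0.47.]
Remaining roots from the quadratic factor 1 + (0.72) z + (0.94) z^2:
  Set 1 + (0.72) z + (0.94) z^2 = 0, i.e. a z^2 + b z + c = 0 with a = 0.94, b = 0.72, c = 1.
  Discriminant D = b^2 - 4ac = (0.72)^2 - 4*(0.94)*1 = 0.5184 - (3.76) = -3.2416.
  D < 0, so the roots are the complex-conjugate pair z = (-b +/- i sqrt(-D)) / (2a) = -0.383 +/- 0.9577i.
  For a conjugate pair |z|^2 = z * conj(z) = (product of roots) = c/a = 1/(0.94) = 1.06383, so |z| = sqrt(1.06383) = 1.0314 for both roots.
Moduli of all roots: 2.0000, 1.0314, 1.0314.
All moduli strictly greater than 1? Yes.
Verdict: Invertible.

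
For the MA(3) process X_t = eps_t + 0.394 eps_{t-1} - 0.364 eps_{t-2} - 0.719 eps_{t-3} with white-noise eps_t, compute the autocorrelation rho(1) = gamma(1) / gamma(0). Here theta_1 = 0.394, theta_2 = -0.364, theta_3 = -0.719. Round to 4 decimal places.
\rho(1) = 0.2839

For an MA(q) process with theta_0 = 1, the autocovariance is
  gamma(k) = sigma^2 * sum_{i=0..q-k} theta_i * theta_{i+k},
and rho(k) = gamma(k) / gamma(0). Sigma^2 cancels.
  numerator   = (1)*(0.394) + (0.394)*(-0.364) + (-0.364)*(-0.719) = 0.5123.
  denominator = (1)^2 + (0.394)^2 + (-0.364)^2 + (-0.719)^2 = 1.804693.
  rho(1) = 0.5123 / 1.804693 = 0.2839.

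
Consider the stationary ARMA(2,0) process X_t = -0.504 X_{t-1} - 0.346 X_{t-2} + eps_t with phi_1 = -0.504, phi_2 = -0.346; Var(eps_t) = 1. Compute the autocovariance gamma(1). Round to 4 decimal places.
\gamma(1) = -0.4947

Multiply the model equation by X_{t-k} and take expectations. With theta_0 = psi_0 = 1 and psi_j the MA(infinity) weights, this gives
  gamma(k) - sum_i phi_i gamma(k-i) = c_k,
  c_k = sigma^2 * sum_{j=k..q} theta_j psi_{j-k}   (c_k = 0 for k > q),
using gamma(-m) = gamma(m).
Pure AR (q = 0): c_0 = sigma^2 = 1, c_k = 0 for k >= 1.
Equations for k = 0, 1, 2 (AR order 2, c_2 = 0):
  (E0) gamma(0) = phi_1 gamma(1) + phi_2 gamma(2) + c_0
  (E1) gamma(1) = phi_1 gamma(0) + phi_2 gamma(1) + c_1
  (E2) gamma(2) = phi_1 gamma(1) + phi_2 gamma(0)
From (E1): gamma(1) = A gamma(0) + B with
  A = phi_1 / (1 - phi_2) = -0.504 / 1.346 = -0.374443,   B = c_1 / (1 - phi_2) = 0 / 1.346 = 0.
Insert (E2) into (E0): gamma(0) (1 - phi_2^2) = phi_1 (1 + phi_2) gamma(1) + c_0.
  phi_1 (1 + phi_2) = (-0.504)(0.654) = -0.329616,   1 - phi_2^2 = 0.880284.
Replace gamma(1) by A gamma(0) + B and collect gamma(0):
  gamma(0) [0.880284 - (-0.329616)(-0.374443)] = c_0 = 1
  gamma(0) * 0.756862 = 1
  gamma(0) = 1 / 0.756862 = 1.321245.
  gamma(1) = A gamma(0) = (-0.374443)(1.321245) = -0.494731.
Therefore gamma(1) = -0.4947 (to 4 decimal places).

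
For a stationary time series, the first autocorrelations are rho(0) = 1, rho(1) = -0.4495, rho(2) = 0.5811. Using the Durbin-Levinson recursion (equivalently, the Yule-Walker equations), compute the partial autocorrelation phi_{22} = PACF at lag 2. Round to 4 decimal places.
\phi_{22} = 0.4750

The PACF at lag k is phi_{kk}, the last component of the solution
to the Yule-Walker system G_k phi = r_k where
  (G_k)_{ij} = rho(|i - j|), (r_k)_i = rho(i), i,j = 1..k.
Equivalently, Durbin-Levinson gives phi_{kk} iteratively:
  phi_{11} = rho(1)
  phi_{kk} = [rho(k) - sum_{j=1..k-1} phi_{k-1,j} rho(k-j)]
            / [1 - sum_{j=1..k-1} phi_{k-1,j} rho(j)],
  phi_{k,j} = phi_{k-1,j} - phi_{kk} phi_{k-1,k-j},  j = 1..k-1.
Step k = 1:
  phi_11 = rho(1) = -0.4495.
Step k = 2:
  phi_22 = [rho(2) - phi_11 rho(1)] / [1 - phi_11 rho(1)] = [0.5811 - (-0.4495)(-0.4495)] / [1 - (-0.4495)(-0.4495)]
         = 0.37904975 / 0.79794975 = 0.475.
Therefore phi_{22} = 0.4750.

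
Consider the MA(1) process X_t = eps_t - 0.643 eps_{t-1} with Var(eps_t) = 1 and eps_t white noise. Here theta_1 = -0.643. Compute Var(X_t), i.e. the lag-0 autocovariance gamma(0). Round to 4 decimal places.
\gamma(0) = 1.4134

For an MA(q) process X_t = eps_t + sum_i theta_i eps_{t-i} with
Var(eps_t) = sigma^2, the variance is
  gamma(0) = sigma^2 * (1 + sum_i theta_i^2).
  sum_i theta_i^2 = (-0.643)^2 = 0.413449.
  gamma(0) = 1 * (1 + 0.413449) = 1 * 1.413449 = 1.413449, which rounds to 1.4134.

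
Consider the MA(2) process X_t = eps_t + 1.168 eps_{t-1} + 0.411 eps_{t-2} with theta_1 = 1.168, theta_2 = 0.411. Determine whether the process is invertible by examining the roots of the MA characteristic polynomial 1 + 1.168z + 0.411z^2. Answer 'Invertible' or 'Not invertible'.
\text{Invertible}

The MA(q) characteristic polynomial is P(z) = 1 + 1.168z + 0.411z^2.
Invertibility requires all roots to lie outside the unit circle, i.e. |z| > 1 for every root.
Set 1 + (1.168) z + (0.411) z^2 = 0, i.e. a z^2 + b z + c = 0 with a = 0.411, b = 1.168, c = 1.
Discriminant D = b^2 - 4ac = (1.168)^2 - 4*(0.411)*1 = 1.364224 - (1.644) = -0.279776.
D < 0, so the roots are the complex-conjugate pair z = (-b +/- i sqrt(-D)) / (2a) = -1.4209 +/- 0.6435i.
For a conjugate pair |z|^2 = z * conj(z) = (product of roots) = c/a = 1/(0.411) = 2.43309, so |z| = sqrt(2.43309) = 1.5598 for both roots.
Moduli of all roots: 1.5598, 1.5598.
All moduli strictly greater than 1? Yes.
Verdict: Invertible.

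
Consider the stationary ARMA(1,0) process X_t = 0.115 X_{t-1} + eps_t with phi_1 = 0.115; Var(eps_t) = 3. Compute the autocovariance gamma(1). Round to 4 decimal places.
\gamma(1) = 0.3496

Multiply the model equation by X_{t-k} and take expectations. With theta_0 = psi_0 = 1 and psi_j the MA(infinity) weights, this gives
  gamma(k) - sum_i phi_i gamma(k-i) = c_k,
  c_k = sigma^2 * sum_{j=k..q} theta_j psi_{j-k}   (c_k = 0 for k > q),
using gamma(-m) = gamma(m).
Pure AR (q = 0): c_0 = sigma^2 = 3, c_k = 0 for k >= 1.
Equations for k = 0 and k = 1 (AR order 1):
  gamma(0) = phi_1 gamma(1) + c_0
  gamma(1) = phi_1 gamma(0) + c_1
Substituting the second into the first: gamma(0) (1 - phi_1^2) = c_0 + phi_1 c_1, so
  gamma(0) = c_0 / (1 - phi_1^2) = 3 / (1 - (0.115)^2) = 3 / 0.986775 = 3.040207.
  gamma(1) = phi_1 gamma(0) = (0.115)(3.040207) = 0.349624.
Therefore gamma(1) = 0.3496 (to 4 decimal places).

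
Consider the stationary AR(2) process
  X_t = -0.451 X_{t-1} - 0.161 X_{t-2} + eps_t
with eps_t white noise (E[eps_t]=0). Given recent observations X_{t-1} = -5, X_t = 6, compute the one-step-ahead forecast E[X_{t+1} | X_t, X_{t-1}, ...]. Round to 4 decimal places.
E[X_{t+1} \mid \mathcal F_t] = -1.9010

For an AR(p) model X_t = c + sum_i phi_i X_{t-i} + eps_t, the
one-step-ahead conditional mean is
  E[X_{t+1} | X_t, ...] = c + sum_i phi_i X_{t+1-i}.
Substitute known values:
  E[X_{t+1} | ...] = (-0.451) * (6) + (-0.161) * (-5)
                   = -1.9010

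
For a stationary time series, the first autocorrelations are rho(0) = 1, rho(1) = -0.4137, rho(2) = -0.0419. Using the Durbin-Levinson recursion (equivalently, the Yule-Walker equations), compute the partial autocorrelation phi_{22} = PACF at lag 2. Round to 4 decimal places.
\phi_{22} = -0.2570

The PACF at lag k is phi_{kk}, the last component of the solution
to the Yule-Walker system G_k phi = r_k where
  (G_k)_{ij} = rho(|i - j|), (r_k)_i = rho(i), i,j = 1..k.
Equivalently, Durbin-Levinson gives phi_{kk} iteratively:
  phi_{11} = rho(1)
  phi_{kk} = [rho(k) - sum_{j=1..k-1} phi_{k-1,j} rho(k-j)]
            / [1 - sum_{j=1..k-1} phi_{k-1,j} rho(j)],
  phi_{k,j} = phi_{k-1,j} - phi_{kk} phi_{k-1,k-j},  j = 1..k-1.
Step k = 1:
  phi_11 = rho(1) = -0.4137.
Step k = 2:
  phi_22 = [rho(2) - phi_11 rho(1)] / [1 - phi_11 rho(1)] = [-0.0419 - (-0.4137)(-0.4137)] / [1 - (-0.4137)(-0.4137)]
         = -0.21304769 / 0.82885231 = -0.257.
Therefore phi_{22} = -0.2570.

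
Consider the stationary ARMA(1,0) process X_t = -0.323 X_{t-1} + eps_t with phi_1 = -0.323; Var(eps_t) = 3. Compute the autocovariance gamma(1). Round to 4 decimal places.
\gamma(1) = -1.0819

Multiply the model equation by X_{t-k} and take expectations. With theta_0 = psi_0 = 1 and psi_j the MA(infinity) weights, this gives
  gamma(k) - sum_i phi_i gamma(k-i) = c_k,
  c_k = sigma^2 * sum_{j=k..q} theta_j psi_{j-k}   (c_k = 0 for k > q),
using gamma(-m) = gamma(m).
Pure AR (q = 0): c_0 = sigma^2 = 3, c_k = 0 for k >= 1.
Equations for k = 0 and k = 1 (AR order 1):
  gamma(0) = phi_1 gamma(1) + c_0
  gamma(1) = phi_1 gamma(0) + c_1
Substituting the second into the first: gamma(0) (1 - phi_1^2) = c_0 + phi_1 c_1, so
  gamma(0) = c_0 / (1 - phi_1^2) = 3 / (1 - (-0.323)^2) = 3 / 0.895671 = 3.349444.
  gamma(1) = phi_1 gamma(0) = (-0.323)(3.349444) = -1.08187.
Therefore gamma(1) = -1.0819 (to 4 decimal places).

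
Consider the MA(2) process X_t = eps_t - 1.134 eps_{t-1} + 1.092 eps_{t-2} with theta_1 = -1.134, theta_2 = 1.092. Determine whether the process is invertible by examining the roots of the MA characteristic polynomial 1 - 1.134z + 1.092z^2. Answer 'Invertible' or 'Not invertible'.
\text{Not invertible}

The MA(q) characteristic polynomial is P(z) = 1 - 1.134z + 1.092z^2.
Invertibility requires all roots to lie outside the unit circle, i.e. |z| > 1 for every root.
Set 1 + (-1.134) z + (1.092) z^2 = 0, i.e. a z^2 + b z + c = 0 with a = 1.092, b = -1.134, c = 1.
Discriminant D = b^2 - 4ac = (-1.134)^2 - 4*(1.092)*1 = 1.285956 - (4.368) = -3.082044.
D < 0, so the roots are the complex-conjugate pair z = (-b +/- i sqrt(-D)) / (2a) = 0.5192 +/- 0.8038i.
For a conjugate pair |z|^2 = z * conj(z) = (product of roots) = c/a = 1/(1.092) = 0.915751, so |z| = sqrt(0.915751) = 0.9569 for both roots.
Moduli of all roots: 0.9569, 0.9569.
All moduli strictly greater than 1? No.
Verdict: Not invertible.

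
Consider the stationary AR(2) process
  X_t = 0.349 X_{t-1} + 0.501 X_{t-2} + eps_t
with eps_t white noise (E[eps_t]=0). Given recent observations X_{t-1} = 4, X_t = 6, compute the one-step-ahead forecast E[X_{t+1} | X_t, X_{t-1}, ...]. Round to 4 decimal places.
E[X_{t+1} \mid \mathcal F_t] = 4.0980

For an AR(p) model X_t = c + sum_i phi_i X_{t-i} + eps_t, the
one-step-ahead conditional mean is
  E[X_{t+1} | X_t, ...] = c + sum_i phi_i X_{t+1-i}.
Substitute known values:
  E[X_{t+1} | ...] = (0.349) * (6) + (0.501) * (4)
                   = 4.0980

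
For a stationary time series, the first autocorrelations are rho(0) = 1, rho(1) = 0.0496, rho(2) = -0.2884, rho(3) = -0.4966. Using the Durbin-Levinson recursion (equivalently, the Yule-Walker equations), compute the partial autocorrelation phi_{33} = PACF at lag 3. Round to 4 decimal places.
\phi_{33} = -0.5080

The PACF at lag k is phi_{kk}, the last component of the solution
to the Yule-Walker system G_k phi = r_k where
  (G_k)_{ij} = rho(|i - j|), (r_k)_i = rho(i), i,j = 1..k.
Equivalently, Durbin-Levinson gives phi_{kk} iteratively:
  phi_{11} = rho(1)
  phi_{kk} = [rho(k) - sum_{j=1..k-1} phi_{k-1,j} rho(k-j)]
            / [1 - sum_{j=1..k-1} phi_{k-1,j} rho(j)],
  phi_{k,j} = phi_{k-1,j} - phi_{kk} phi_{k-1,k-j},  j = 1..k-1.
Step k = 1:
  phi_11 = rho(1) = 0.0496.
Step k = 2:
  phi_22 = [rho(2) - phi_11 rho(1)] / [1 - phi_11 rho(1)] = [-0.2884 - (0.0496)(0.0496)] / [1 - (0.0496)(0.0496)]
         = -0.29086016 / 0.99753984 = -0.291577.
  Update: phi_21 = phi_11 - phi_22 phi_11 = 0.0496 - (-0.291577)(0.0496) = 0.064062.
Step k = 3:
  phi_33 = [rho(3) - phi_21 rho(2) - phi_22 rho(1)] / [1 - phi_21 rho(1) - phi_22 rho(2)]
    numerator   = -0.4966 - (0.064062)(-0.2884) - (-0.291577)(0.0496) = -0.46366221
    denominator = 1 - (0.064062)(0.0496) - (-0.291577)(-0.2884) = 0.91273157
  phi_33 = -0.46366221 / 0.91273157 = -0.508.
Therefore phi_{33} = -0.5080.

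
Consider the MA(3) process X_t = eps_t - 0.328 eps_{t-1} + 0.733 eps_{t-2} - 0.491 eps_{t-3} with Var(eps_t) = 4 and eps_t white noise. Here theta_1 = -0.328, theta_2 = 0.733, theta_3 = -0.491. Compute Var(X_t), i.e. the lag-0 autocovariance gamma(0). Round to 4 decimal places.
\gamma(0) = 7.5438

For an MA(q) process X_t = eps_t + sum_i theta_i eps_{t-i} with
Var(eps_t) = sigma^2, the variance is
  gamma(0) = sigma^2 * (1 + sum_i theta_i^2).
  sum_i theta_i^2 = (-0.328)^2 + (0.733)^2 + (-0.491)^2 = 0.107584 + 0.537289 + 0.241081 = 0.885954.
  gamma(0) = 4 * (1 + 0.885954) = 4 * 1.885954 = 7.543816, which rounds to 7.5438.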